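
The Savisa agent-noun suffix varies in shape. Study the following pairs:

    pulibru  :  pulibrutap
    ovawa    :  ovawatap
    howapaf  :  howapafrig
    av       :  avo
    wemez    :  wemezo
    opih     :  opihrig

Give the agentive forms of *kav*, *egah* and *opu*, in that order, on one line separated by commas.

kavo, egahrig, oputap

The suffix is conditioned by the final sound: -rig when the stem ends in a voiceless consonant (*howapaf*, *opih*); -o when the stem ends in a voiced consonant (*av*, *wemez*); -tap when the stem ends in a vowel (*pulibru*, *ovawa*).
*kav*: final sound = /v/, a voiced consonant → -o → *kavo*.
*egah* — final sound /h/ (a voiceless consonant) → -rig → *egahrig*.
Since the final sound of *opu* is /u/ (a vowel), it takes -tap, giving *oputap*.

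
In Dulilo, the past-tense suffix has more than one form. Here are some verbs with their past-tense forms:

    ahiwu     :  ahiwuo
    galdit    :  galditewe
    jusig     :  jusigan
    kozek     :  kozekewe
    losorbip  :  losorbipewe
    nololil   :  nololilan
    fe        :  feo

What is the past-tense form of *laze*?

The suffix is conditioned by the final sound: -ewe when the stem ends in a voiceless consonant (*galdit*, *kozek*, *losorbip*); -an when the stem ends in a voiced consonant (*jusig*, *nololil*); -o when the stem ends in a vowel (*ahiwu*, *fe*).
*laze* — final sound /e/ (a vowel) → -o → *lazeo*.

lazeo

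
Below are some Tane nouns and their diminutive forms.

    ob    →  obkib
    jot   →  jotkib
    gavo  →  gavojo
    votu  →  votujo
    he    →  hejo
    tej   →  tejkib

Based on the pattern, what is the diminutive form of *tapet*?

tapetkib

Looking at the final sound of each stem: -kib when the stem ends in a consonant (*ob*, *jot*, *tej*); -jo when the stem ends in a vowel (*gavo*, *votu*, *he*).
Since the final sound of *tapet* is /t/ (a consonant), it takes -kib, giving *tapetkib*.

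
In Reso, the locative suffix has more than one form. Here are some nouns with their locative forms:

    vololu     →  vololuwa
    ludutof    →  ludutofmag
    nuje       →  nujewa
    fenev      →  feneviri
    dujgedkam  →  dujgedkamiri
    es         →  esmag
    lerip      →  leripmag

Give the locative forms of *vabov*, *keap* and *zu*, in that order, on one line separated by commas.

The pattern is voicing of the final sound: -mag when the stem ends in a voiceless consonant (*ludutof*, *es*, *lerip*); -iri when the stem ends in a voiced consonant (*fenev*, *dujgedkam*); -wa when the stem ends in a vowel (*vololu*, *nuje*).
Since the final sound of *vabov* is /v/ (a voiced consonant), it takes -iri, giving *vaboviri*.
Since the final sound of *keap* is /p/ (a voiceless consonant), it takes -mag, giving *keapmag*.
Since the final sound of *zu* is /u/ (a vowel), it takes -wa, giving *zuwa*.

vaboviri, keapmag, zuwa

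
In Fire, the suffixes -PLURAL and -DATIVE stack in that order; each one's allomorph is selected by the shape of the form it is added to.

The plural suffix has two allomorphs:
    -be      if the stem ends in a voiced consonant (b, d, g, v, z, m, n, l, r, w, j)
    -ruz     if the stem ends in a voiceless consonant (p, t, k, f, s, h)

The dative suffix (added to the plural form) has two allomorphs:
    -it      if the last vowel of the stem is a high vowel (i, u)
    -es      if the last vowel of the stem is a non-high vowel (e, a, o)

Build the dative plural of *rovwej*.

*rovwej* — final consonant /j/ (voiced) → -be → *rovwejbe*.
The last vowel of the plural form *rovwejbe* is /e/, which is a non-high vowel, so the dative suffix is -es, giving *rovwejbees*.

rovwejbees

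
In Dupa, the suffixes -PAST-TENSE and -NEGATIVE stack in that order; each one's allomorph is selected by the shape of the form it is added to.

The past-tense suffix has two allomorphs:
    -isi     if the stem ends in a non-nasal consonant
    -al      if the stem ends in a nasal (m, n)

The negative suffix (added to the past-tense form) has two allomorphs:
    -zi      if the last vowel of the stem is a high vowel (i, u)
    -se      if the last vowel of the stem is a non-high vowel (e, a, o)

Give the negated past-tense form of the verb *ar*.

arisizi

*ar* — final consonant /r/ (non-nasal) → -isi → *arisi*.
The last vowel of the past-tense form *arisi* is /i/, which is a high vowel, so the negative suffix is -zi, giving *arisizi*.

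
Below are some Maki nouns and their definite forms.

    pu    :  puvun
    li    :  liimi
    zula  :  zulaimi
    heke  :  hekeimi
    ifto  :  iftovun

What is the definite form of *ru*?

The alternation tracks the last vowel of the stem — -vun when the last vowel of the stem is a rounded vowel (*pu*, *ifto*); -imi when the last vowel of the stem is an unrounded vowel (*li*, *zula*, *heke*).
The last vowel of *ru* is /u/, which is a rounded vowel, so the suffix is -vun, giving *ruvun*.

ruvun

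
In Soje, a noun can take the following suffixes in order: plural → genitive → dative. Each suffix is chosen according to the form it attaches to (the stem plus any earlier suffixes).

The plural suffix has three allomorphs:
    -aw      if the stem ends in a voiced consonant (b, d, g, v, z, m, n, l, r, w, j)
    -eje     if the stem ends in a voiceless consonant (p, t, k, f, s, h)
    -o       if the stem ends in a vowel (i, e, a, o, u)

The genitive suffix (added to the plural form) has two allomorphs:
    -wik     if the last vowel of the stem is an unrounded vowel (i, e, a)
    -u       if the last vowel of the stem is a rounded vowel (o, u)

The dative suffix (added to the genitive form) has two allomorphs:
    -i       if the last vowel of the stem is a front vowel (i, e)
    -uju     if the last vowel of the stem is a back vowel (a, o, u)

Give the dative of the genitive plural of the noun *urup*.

The final sound of *urup* is /p/, which is a voiceless consonant, so the plural suffix is -eje, giving *urupeje*.
Since the last vowel of the plural form *urupeje* is /e/ (an unrounded vowel), it takes -wik, giving *urupejewik*.
The genitive form *urupejewik* — last vowel /i/ (a front vowel) → -i → *urupejewiki*.

urupejewiki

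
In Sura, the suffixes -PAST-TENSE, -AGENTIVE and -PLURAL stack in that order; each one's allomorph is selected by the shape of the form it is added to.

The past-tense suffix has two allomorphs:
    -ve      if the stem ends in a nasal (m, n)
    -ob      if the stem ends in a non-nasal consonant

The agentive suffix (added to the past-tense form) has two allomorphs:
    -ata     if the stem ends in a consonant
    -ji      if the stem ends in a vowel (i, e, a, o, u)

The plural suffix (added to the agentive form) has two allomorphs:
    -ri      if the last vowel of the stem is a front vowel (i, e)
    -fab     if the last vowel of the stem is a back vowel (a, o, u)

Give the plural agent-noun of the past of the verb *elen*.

*elen*: final consonant = /n/, a nasal → -ve → *elenve*.
Since the final sound of the past-tense form *elenve* is /e/ (a vowel), it takes -ji, giving *elenveji*.
The agentive form *elenveji* — last vowel /i/ (a front vowel) → -ri → *elenvejiri*.

elenvejiri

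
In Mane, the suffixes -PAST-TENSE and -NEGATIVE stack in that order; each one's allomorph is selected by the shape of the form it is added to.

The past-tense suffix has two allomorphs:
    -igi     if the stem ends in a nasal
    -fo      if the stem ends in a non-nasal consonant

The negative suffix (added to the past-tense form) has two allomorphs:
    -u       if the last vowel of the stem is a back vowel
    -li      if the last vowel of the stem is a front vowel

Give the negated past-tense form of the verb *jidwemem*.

jidwememigili

*jidwemem* — final consonant /m/ (a nasal) → -igi → *jidwememigi*.
The past-tense form *jidwememigi* — last vowel /i/ (a front vowel) → -li → *jidwememigili*.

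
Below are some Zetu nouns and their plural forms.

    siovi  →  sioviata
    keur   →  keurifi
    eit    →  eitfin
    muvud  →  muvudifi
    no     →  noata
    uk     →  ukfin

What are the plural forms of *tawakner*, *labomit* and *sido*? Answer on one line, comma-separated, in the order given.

The suffix is conditioned by the final sound: -fin when the stem ends in a voiceless consonant (*eit*, *uk*); -ifi when the stem ends in a voiced consonant (*keur*, *muvud*); -ata when the stem ends in a vowel (*siovi*, *no*).
*tawakner*: final sound = /r/, a voiced consonant → -ifi → *tawaknerifi*.
The final sound of *labomit* is /t/, which is a voiceless consonant, so the suffix is -fin, giving *labomitfin*.
*sido*: final sound = /o/, a vowel → -ata → *sidoata*.

tawaknerifi, labomitfin, sidoata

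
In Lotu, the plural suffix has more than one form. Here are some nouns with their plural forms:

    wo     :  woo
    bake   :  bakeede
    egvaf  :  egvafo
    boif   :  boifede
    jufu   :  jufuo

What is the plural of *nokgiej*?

The suffix is conditioned by the last vowel: -ede when the last vowel of the stem is a front vowel (*bake*, *boif*); -o when the last vowel of the stem is a back vowel (*wo*, *egvaf*, *jufu*).
*nokgiej*: last vowel = /e/, a front vowel → -ede → *nokgiejede*.

nokgiejede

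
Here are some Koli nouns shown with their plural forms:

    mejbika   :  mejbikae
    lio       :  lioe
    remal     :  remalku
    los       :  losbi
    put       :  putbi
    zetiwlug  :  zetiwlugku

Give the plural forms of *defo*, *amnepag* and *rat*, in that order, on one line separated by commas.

The pattern is voicing of the final sound: -bi when the stem ends in a voiceless consonant (*los*, *put*); -ku when the stem ends in a voiced consonant (*remal*, *zetiwlug*); -e when the stem ends in a vowel (*mejbika*, *lio*).
*defo* — final sound /o/ (a vowel) → -e → *defoe*.
*amnepag*: final sound = /g/, a voiced consonant → -ku → *amnepagku*.
*rat* — final sound /t/ (a voiceless consonant) → -bi → *ratbi*.

defoe, amnepagku, ratbi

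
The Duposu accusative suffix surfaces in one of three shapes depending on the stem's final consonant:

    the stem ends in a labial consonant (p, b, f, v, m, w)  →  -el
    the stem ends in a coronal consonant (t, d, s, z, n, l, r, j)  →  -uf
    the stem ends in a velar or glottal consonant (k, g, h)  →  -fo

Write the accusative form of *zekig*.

Since the final consonant of *zekig* is /g/ (velar/glottal), it takes -fo, giving *zekigfo*.

zekigfo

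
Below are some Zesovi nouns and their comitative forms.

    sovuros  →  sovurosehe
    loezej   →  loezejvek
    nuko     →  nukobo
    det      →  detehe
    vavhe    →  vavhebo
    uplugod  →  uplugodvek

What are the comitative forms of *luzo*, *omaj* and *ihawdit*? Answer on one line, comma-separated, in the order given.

luzobo, omajvek, ihawditehe

The alternation tracks the final sound of the stem — -ehe when the stem ends in a voiceless consonant (*sovuros*, *det*); -vek when the stem ends in a voiced consonant (*loezej*, *uplugod*); -bo when the stem ends in a vowel (*nuko*, *vavhe*).
*luzo*: final sound = /o/, a vowel → -bo → *luzobo*.
The final sound of *omaj* is /j/, which is a voiced consonant, so the suffix is -vek, giving *omajvek*.
*ihawdit*: final sound = /t/, a voiceless consonant → -ehe → *ihawditehe*.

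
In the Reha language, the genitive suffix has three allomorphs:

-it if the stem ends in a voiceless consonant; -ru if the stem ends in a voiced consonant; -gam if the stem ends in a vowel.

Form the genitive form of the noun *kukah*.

kukahit

The final sound of *kukah* is /h/, which is a voiceless consonant, so the suffix is -it, giving *kukahit*.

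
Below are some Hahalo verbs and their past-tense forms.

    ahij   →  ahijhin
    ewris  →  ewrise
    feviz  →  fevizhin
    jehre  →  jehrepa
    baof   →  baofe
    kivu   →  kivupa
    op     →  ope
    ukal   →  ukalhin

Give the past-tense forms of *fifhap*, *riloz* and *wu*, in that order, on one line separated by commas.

Looking at the final sound of each stem: -e when the stem ends in a voiceless consonant (*ewris*, *baof*, *op*); -hin when the stem ends in a voiced consonant (*ahij*, *feviz*, *ukal*); -pa when the stem ends in a vowel (*jehre*, *kivu*).
*fifhap* — final sound /p/ (a voiceless consonant) → -e → *fifhape*.
Since the final sound of *riloz* is /z/ (a voiced consonant), it takes -hin, giving *rilozhin*.
Since the final sound of *wu* is /u/ (a vowel), it takes -pa, giving *wupa*.

fifhape, rilozhin, wupa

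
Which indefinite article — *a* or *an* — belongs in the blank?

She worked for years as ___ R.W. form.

The indefinite article is chosen by the initial *sound* of the following word, not its spelling.
The initialism *R.W.* is read letter by letter; the first letter, R, is pronounced /ɑr/, which begins with a vowel sound.
So the article is *an*: She worked for years as an R.W. form.

an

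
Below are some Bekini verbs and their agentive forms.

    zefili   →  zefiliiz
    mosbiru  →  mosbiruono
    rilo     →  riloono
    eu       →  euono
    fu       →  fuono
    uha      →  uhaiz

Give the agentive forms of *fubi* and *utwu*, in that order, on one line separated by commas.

Looking at the last vowel of each stem: -ono when the last vowel of the stem is a rounded vowel (*mosbiru*, *rilo*, *eu*, *fu*); -iz when the last vowel of the stem is an unrounded vowel (*zefili*, *uha*).
*fubi*: last vowel = /i/, an unrounded vowel → -iz → *fubiiz*.
The last vowel of *utwu* is /u/, which is a rounded vowel, so the suffix is -ono, giving *utwuono*.

fubiiz, utwuono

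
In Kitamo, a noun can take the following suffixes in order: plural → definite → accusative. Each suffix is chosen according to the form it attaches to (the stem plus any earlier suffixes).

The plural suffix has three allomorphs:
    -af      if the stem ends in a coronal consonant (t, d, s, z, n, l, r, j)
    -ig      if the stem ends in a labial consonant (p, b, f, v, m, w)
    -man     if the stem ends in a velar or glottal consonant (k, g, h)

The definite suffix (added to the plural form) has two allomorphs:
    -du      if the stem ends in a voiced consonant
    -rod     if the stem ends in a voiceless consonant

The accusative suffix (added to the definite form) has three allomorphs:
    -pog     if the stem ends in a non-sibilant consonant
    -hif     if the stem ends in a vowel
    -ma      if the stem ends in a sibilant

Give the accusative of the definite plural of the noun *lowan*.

*lowan*: final consonant = /n/, coronal → -af → *lowanaf*.
The plural form *lowanaf* — final consonant /f/ (voiceless) → -rod → *lowanafrod*.
The definite form *lowanafrod*: final sound = /d/, a non-sibilant consonant → -pog → *lowanafrodpog*.

lowanafrodpog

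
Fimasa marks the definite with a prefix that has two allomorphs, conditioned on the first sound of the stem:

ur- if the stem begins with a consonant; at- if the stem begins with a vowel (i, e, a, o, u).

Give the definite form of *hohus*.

Since the first sound of *hohus* is /h/ (a consonant), it takes ur-, giving *urhohus*.

urhohus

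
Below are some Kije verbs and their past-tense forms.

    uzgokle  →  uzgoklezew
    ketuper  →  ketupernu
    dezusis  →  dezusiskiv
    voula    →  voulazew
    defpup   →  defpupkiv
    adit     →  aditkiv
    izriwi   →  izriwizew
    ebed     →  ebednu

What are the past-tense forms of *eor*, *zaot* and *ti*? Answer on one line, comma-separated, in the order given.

eornu, zaotkiv, tizew

The alternation tracks the final sound of the stem — -kiv when the stem ends in a voiceless consonant (*dezusis*, *defpup*, *adit*); -nu when the stem ends in a voiced consonant (*ketuper*, *ebed*); -zew when the stem ends in a vowel (*uzgokle*, *voula*, *izriwi*).
The final sound of *eor* is /r/, which is a voiced consonant, so the suffix is -nu, giving *eornu*.
*zaot* — final sound /t/ (a voiceless consonant) → -kiv → *zaotkiv*.
*ti* — final sound /i/ (a vowel) → -zew → *tizew*.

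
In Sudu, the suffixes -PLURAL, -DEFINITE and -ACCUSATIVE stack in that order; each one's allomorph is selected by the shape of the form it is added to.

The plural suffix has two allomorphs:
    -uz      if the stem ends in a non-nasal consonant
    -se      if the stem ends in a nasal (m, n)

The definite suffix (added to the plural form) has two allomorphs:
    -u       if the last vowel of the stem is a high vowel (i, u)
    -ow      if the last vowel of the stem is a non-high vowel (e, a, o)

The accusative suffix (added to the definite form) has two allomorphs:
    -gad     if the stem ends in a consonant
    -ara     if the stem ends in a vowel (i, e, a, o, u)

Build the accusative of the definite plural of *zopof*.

Since the final consonant of *zopof* is /f/ (non-nasal), it takes -uz, giving *zopofuz*.
The last vowel of the plural form *zopofuz* is /u/, which is a high vowel, so the definite suffix is -u, giving *zopofuzu*.
Since the final sound of the definite form *zopofuzu* is /u/ (a vowel), it takes -ara, giving *zopofuzuara*.

zopofuzuara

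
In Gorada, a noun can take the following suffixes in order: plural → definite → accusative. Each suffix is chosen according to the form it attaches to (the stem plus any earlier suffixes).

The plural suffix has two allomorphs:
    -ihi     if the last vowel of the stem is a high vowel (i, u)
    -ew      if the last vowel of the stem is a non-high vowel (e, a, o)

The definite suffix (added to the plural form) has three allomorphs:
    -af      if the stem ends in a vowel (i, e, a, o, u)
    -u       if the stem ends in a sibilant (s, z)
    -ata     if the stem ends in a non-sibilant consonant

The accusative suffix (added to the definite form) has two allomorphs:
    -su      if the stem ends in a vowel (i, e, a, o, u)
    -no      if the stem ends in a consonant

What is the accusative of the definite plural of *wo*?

woewatasu

The last vowel of *wo* is /o/, which is a non-high vowel, so the plural suffix is -ew, giving *woew*.
The final sound of the plural form *woew* is /w/, which is a non-sibilant consonant, so the definite suffix is -ata, giving *woewata*.
Since the final sound of the definite form *woewata* is /a/ (a vowel), it takes -su, giving *woewatasu*.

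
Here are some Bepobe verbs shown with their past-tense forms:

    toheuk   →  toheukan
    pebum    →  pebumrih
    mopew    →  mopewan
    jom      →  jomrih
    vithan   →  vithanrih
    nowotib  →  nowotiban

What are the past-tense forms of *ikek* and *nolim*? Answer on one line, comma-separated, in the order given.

The pattern is nasality of the final consonant: -rih when the stem ends in a nasal (*pebum*, *jom*, *vithan*); -an when the stem ends in a non-nasal consonant (*toheuk*, *mopew*, *nowotib*).
The final consonant of *ikek* is /k/, which is non-nasal, so the suffix is -an, giving *ikekan*.
*nolim* — final consonant /m/ (a nasal) → -rih → *nolimrih*.

ikekan, nolimrih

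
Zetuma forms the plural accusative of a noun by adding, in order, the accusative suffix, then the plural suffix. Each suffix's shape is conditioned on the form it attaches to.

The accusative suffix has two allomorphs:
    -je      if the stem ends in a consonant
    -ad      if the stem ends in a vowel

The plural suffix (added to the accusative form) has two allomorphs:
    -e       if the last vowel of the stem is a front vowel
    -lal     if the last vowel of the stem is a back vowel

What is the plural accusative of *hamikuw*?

hamikuwjee

Since the final sound of *hamikuw* is /w/ (a consonant), it takes -je, giving *hamikuwje*.
The last vowel of the accusative form *hamikuwje* is /e/, which is a front vowel, so the plural suffix is -e, giving *hamikuwjee*.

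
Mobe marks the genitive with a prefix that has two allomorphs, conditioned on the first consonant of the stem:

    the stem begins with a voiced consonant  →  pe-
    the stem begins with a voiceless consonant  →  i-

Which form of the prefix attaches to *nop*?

pe-

The first consonant of *nop* is /n/, which is voiced, so the prefix is pe-.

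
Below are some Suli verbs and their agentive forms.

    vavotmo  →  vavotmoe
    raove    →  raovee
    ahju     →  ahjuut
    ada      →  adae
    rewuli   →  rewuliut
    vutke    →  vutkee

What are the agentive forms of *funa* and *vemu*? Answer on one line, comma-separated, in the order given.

The alternation tracks the last vowel of the stem — -ut when the last vowel of the stem is a high vowel (*ahju*, *rewuli*); -e when the last vowel of the stem is a non-high vowel (*vavotmo*, *raove*, *ada*, *vutke*).
*funa* — last vowel /a/ (a non-high vowel) → -e → *funae*.
The last vowel of *vemu* is /u/, which is a high vowel, so the suffix is -ut, giving *vemuut*.

funae, vemuut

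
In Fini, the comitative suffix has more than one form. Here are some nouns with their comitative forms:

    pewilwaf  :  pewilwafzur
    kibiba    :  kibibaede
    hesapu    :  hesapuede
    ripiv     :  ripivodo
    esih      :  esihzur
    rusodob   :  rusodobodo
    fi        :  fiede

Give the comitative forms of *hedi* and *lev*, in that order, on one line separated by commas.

Looking at the final sound of each stem: -zur when the stem ends in a voiceless consonant (*pewilwaf*, *esih*); -odo when the stem ends in a voiced consonant (*ripiv*, *rusodob*); -ede when the stem ends in a vowel (*kibiba*, *hesapu*, *fi*).
Since the final sound of *hedi* is /i/ (a vowel), it takes -ede, giving *hediede*.
Since the final sound of *lev* is /v/ (a voiced consonant), it takes -odo, giving *levodo*.

hediede, levodo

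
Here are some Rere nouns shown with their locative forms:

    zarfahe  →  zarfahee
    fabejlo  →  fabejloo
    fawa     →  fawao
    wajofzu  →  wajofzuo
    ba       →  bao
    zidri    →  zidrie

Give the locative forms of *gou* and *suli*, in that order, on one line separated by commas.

gouo, sulie

The alternation tracks the last vowel of the stem — -e when the last vowel of the stem is a front vowel (*zarfahe*, *zidri*); -o when the last vowel of the stem is a back vowel (*fabejlo*, *fawa*, *wajofzu*, *ba*).
The last vowel of *gou* is /u/, which is a back vowel, so the suffix is -o, giving *gouo*.
Since the last vowel of *suli* is /i/ (a front vowel), it takes -e, giving *sulie*.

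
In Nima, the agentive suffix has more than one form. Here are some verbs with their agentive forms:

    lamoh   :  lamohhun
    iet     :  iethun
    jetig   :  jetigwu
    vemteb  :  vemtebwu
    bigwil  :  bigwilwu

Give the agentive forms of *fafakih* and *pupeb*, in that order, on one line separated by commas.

fafakihhun, pupebwu

The alternation tracks the final consonant of the stem — -hun when the stem ends in a voiceless consonant (*lamoh*, *iet*); -wu when the stem ends in a voiced consonant (*jetig*, *vemteb*, *bigwil*).
Since the final consonant of *fafakih* is /h/ (voiceless), it takes -hun, giving *fafakihhun*.
The final consonant of *pupeb* is /b/, which is voiced, so the suffix is -wu, giving *pupebwu*.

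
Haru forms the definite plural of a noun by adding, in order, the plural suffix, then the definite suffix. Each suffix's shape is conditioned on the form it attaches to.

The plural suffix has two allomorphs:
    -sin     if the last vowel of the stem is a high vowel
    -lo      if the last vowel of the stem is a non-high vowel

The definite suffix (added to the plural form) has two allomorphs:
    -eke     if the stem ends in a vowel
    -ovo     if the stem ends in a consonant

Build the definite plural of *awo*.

*awo*: last vowel = /o/, a non-high vowel → -lo → *awolo*.
The plural form *awolo*: final sound = /o/, a vowel → -eke → *awoloeke*.

awoloeke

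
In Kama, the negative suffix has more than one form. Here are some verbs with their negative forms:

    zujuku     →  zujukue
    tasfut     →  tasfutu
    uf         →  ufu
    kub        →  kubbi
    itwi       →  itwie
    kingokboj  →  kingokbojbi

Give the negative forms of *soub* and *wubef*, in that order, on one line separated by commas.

The pattern is voicing of the final sound: -u when the stem ends in a voiceless consonant (*tasfut*, *uf*); -bi when the stem ends in a voiced consonant (*kub*, *kingokboj*); -e when the stem ends in a vowel (*zujuku*, *itwi*).
The final sound of *soub* is /b/, which is a voiced consonant, so the suffix is -bi, giving *soubbi*.
*wubef* — final sound /f/ (a voiceless consonant) → -u → *wubefu*.

soubbi, wubefu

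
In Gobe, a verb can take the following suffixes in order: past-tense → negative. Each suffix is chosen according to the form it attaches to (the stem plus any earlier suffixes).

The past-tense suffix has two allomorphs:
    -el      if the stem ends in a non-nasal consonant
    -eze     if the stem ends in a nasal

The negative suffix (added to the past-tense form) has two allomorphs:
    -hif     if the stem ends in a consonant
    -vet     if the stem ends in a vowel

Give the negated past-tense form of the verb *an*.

Since the final consonant of *an* is /n/ (a nasal), it takes -eze, giving *aneze*.
Since the final sound of the past-tense form *aneze* is /e/ (a vowel), it takes -vet, giving *anezevet*.

anezevet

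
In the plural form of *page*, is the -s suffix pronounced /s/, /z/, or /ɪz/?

The stem *page* ends in a sibilant (/s, z, ʃ, ʒ, tʃ, dʒ/).
The plural suffix surfaces as /ɪz/ after sibilants, /s/ after other voiceless consonants, and /z/ after other voiced sounds.
So the plural -s on *page* is pronounced /ɪz/.

/ɪz/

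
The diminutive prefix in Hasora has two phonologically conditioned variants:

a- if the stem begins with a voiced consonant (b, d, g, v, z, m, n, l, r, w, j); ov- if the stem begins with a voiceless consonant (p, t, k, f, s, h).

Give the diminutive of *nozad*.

anozad

The first consonant of *nozad* is /n/, which is voiced, so the prefix is a-, giving *anozad*.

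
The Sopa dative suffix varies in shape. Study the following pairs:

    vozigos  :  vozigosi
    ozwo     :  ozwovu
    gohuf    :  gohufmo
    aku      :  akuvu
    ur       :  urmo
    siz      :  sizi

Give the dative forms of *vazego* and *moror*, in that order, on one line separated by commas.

vazegovu, morormo

The pattern is sibilance of the final sound: -i when the stem ends in a sibilant (*vozigos*, *siz*); -mo when the stem ends in a non-sibilant consonant (*gohuf*, *ur*); -vu when the stem ends in a vowel (*ozwo*, *aku*).
*vazego* — final sound /o/ (a vowel) → -vu → *vazegovu*.
Since the final sound of *moror* is /r/ (a non-sibilant consonant), it takes -mo, giving *morormo*.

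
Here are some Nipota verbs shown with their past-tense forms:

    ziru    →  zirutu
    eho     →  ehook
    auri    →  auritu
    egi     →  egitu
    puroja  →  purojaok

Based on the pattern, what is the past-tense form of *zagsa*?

zagsaok

The alternation tracks the last vowel of the stem — -tu when the last vowel of the stem is a high vowel (*ziru*, *auri*, *egi*); -ok when the last vowel of the stem is a non-high vowel (*eho*, *puroja*).
Since the last vowel of *zagsa* is /a/ (a non-high vowel), it takes -ok, giving *zagsaok*.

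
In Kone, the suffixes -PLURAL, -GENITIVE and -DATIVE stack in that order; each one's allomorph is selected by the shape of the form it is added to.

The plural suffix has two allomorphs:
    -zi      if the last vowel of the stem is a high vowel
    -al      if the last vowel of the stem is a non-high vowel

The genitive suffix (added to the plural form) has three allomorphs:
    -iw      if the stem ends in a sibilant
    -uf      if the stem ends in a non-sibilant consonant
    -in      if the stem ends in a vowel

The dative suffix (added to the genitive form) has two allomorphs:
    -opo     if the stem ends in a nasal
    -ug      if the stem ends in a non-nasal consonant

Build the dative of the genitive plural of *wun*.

The last vowel of *wun* is /u/, which is a high vowel, so the plural suffix is -zi, giving *wunzi*.
The final sound of the plural form *wunzi* is /i/, which is a vowel, so the genitive suffix is -in, giving *wunziin*.
The genitive form *wunziin* — final consonant /n/ (a nasal) → -opo → *wunziinopo*.

wunziinopo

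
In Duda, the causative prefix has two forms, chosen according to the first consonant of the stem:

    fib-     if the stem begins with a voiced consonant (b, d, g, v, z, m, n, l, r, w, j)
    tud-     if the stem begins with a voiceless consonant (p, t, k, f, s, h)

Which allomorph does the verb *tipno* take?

tud-

*tipno* — first consonant /t/ (voiceless) → tud-.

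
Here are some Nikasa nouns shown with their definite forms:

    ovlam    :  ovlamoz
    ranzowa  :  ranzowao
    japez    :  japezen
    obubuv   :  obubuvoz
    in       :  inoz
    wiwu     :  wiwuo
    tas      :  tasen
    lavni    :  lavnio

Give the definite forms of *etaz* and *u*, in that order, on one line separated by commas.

The suffix is conditioned by the final sound: -en when the stem ends in a sibilant (*japez*, *tas*); -oz when the stem ends in a non-sibilant consonant (*ovlam*, *obubuv*, *in*); -o when the stem ends in a vowel (*ranzowa*, *wiwu*, *lavni*).
Since the final sound of *etaz* is /z/ (a sibilant), it takes -en, giving *etazen*.
The final sound of *u* is /u/, which is a vowel, so the suffix is -o, giving *uo*.

etazen, uo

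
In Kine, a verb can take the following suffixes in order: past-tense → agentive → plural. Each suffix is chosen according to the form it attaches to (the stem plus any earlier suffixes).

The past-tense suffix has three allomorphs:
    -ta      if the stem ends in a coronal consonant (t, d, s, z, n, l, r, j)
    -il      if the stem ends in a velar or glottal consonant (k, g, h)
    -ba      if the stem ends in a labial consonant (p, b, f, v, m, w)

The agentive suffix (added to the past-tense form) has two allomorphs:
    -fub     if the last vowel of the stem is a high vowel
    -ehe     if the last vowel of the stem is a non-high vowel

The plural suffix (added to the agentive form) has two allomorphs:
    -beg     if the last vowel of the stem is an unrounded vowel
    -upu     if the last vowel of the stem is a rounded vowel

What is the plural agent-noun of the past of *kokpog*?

kokpogilfubupu

The final consonant of *kokpog* is /g/, which is velar/glottal, so the past-tense suffix is -il, giving *kokpogil*.
The past-tense form *kokpogil*: last vowel = /i/, a high vowel → -fub → *kokpogilfub*.
The agentive form *kokpogilfub* — last vowel /u/ (a rounded vowel) → -upu → *kokpogilfubupu*.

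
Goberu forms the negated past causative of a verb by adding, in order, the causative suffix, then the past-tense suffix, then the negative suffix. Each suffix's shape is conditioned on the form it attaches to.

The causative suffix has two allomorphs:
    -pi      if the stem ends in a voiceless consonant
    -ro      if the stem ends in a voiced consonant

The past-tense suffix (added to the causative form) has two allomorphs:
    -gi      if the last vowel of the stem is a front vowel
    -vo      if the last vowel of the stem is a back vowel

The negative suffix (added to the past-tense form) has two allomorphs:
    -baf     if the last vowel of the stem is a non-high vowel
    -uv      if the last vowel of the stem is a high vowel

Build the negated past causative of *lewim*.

lewimrovobaf

The final consonant of *lewim* is /m/, which is voiced, so the causative suffix is -ro, giving *lewimro*.
Since the last vowel of the causative form *lewimro* is /o/ (a back vowel), it takes -vo, giving *lewimrovo*.
Since the last vowel of the past-tense form *lewimrovo* is /o/ (a non-high vowel), it takes -baf, giving *lewimrovobaf*.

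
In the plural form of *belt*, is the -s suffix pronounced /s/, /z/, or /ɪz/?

The stem *belt* ends in a voiceless non-sibilant consonant.
The plural suffix surfaces as /ɪz/ after sibilants, /s/ after other voiceless consonants, and /z/ after other voiced sounds.
So the plural -s on *belt* is pronounced /s/.

/s/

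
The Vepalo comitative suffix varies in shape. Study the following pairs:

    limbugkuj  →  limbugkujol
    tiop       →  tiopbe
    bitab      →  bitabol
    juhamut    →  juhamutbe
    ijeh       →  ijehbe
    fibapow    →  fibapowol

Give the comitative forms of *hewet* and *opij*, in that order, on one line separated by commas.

hewetbe, opijol

The alternation tracks the final consonant of the stem — -be when the stem ends in a voiceless consonant (*tiop*, *juhamut*, *ijeh*); -ol when the stem ends in a voiced consonant (*limbugkuj*, *bitab*, *fibapow*).
Since the final consonant of *hewet* is /t/ (voiceless), it takes -be, giving *hewetbe*.
*opij* — final consonant /j/ (voiced) → -ol → *opijol*.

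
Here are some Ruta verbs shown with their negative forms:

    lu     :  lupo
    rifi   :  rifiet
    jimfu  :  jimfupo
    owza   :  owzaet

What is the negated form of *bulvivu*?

bulvivupo

The pattern is rounding harmony: -po when the last vowel of the stem is a rounded vowel (*lu*, *jimfu*); -et when the last vowel of the stem is an unrounded vowel (*rifi*, *owza*).
Since the last vowel of *bulvivu* is /u/ (a rounded vowel), it takes -po, giving *bulvivupo*.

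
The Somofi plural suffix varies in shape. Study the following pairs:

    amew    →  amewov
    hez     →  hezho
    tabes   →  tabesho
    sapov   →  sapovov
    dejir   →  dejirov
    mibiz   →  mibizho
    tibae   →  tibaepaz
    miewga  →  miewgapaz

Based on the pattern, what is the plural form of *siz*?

sizho

The pattern is sibilance of the final sound: -ho when the stem ends in a sibilant (*hez*, *tabes*, *mibiz*); -ov when the stem ends in a non-sibilant consonant (*amew*, *sapov*, *dejir*); -paz when the stem ends in a vowel (*tibae*, *miewga*).
Since the final sound of *siz* is /z/ (a sibilant), it takes -ho, giving *sizho*.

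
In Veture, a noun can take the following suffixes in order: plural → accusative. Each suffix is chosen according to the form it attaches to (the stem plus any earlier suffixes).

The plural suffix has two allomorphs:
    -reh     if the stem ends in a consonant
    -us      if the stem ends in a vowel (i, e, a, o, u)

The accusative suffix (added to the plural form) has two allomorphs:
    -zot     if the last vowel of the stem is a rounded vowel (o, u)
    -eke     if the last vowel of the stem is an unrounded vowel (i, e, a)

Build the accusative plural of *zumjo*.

*zumjo* — final sound /o/ (a vowel) → -us → *zumjous*.
The plural form *zumjous*: last vowel = /u/, a rounded vowel → -zot → *zumjouszot*.

zumjouszot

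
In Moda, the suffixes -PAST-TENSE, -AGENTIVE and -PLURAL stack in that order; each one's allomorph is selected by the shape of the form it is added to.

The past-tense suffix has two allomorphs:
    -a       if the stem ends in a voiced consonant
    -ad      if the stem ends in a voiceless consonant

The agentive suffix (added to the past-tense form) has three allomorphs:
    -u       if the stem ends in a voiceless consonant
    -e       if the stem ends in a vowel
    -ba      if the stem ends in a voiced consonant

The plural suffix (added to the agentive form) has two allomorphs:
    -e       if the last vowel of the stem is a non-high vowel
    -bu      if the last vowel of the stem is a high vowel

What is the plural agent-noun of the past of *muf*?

The final consonant of *muf* is /f/, which is voiceless, so the past-tense suffix is -ad, giving *mufad*.
The past-tense form *mufad*: final sound = /d/, a voiced consonant → -ba → *mufadba*.
The last vowel of the agentive form *mufadba* is /a/, which is a non-high vowel, so the plural suffix is -e, giving *mufadbae*.

mufadbae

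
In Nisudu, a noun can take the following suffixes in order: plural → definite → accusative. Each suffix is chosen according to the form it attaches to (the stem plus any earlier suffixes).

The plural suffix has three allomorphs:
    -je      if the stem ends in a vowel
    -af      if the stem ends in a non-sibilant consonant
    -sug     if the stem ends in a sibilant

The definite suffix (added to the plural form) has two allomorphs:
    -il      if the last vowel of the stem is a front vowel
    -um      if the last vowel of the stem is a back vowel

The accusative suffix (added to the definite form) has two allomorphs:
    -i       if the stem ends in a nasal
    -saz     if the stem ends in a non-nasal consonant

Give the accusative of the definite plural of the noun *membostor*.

Since the final sound of *membostor* is /r/ (a non-sibilant consonant), it takes -af, giving *membostoraf*.
Since the last vowel of the plural form *membostoraf* is /a/ (a back vowel), it takes -um, giving *membostorafum*.
The final consonant of the definite form *membostorafum* is /m/, which is a nasal, so the accusative suffix is -i, giving *membostorafumi*.

membostorafumi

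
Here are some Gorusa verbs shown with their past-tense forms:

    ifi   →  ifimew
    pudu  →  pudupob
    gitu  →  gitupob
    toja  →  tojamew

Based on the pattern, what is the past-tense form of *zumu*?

zumupob

The alternation tracks the last vowel of the stem — -pob when the last vowel of the stem is a rounded vowel (*pudu*, *gitu*); -mew when the last vowel of the stem is an unrounded vowel (*ifi*, *toja*).
*zumu* — last vowel /u/ (a rounded vowel) → -pob → *zumupob*.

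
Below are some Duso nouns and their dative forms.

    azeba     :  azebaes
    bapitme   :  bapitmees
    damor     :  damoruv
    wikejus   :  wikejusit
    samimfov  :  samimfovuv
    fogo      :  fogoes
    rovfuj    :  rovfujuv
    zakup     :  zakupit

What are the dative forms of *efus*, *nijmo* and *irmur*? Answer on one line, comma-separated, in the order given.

efusit, nijmoes, irmuruv

Looking at the final sound of each stem: -it when the stem ends in a voiceless consonant (*wikejus*, *zakup*); -uv when the stem ends in a voiced consonant (*damor*, *samimfov*, *rovfuj*); -es when the stem ends in a vowel (*azeba*, *bapitme*, *fogo*).
The final sound of *efus* is /s/, which is a voiceless consonant, so the suffix is -it, giving *efusit*.
*nijmo*: final sound = /o/, a vowel → -es → *nijmoes*.
The final sound of *irmur* is /r/, which is a voiced consonant, so the suffix is -uv, giving *irmuruv*.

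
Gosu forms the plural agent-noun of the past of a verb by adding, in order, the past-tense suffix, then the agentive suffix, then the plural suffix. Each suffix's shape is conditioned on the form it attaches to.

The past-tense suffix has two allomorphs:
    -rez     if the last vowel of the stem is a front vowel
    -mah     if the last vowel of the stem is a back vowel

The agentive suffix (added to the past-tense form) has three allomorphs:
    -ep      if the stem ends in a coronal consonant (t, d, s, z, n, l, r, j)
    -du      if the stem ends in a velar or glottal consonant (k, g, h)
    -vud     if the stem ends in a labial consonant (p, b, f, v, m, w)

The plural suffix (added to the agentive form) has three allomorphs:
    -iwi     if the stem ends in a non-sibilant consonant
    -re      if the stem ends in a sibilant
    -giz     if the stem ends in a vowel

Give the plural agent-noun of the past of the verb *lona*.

lonamahdugiz

*lona*: last vowel = /a/, a back vowel → -mah → *lonamah*.
The past-tense form *lonamah* — final consonant /h/ (velar/glottal) → -du → *lonamahdu*.
Since the final sound of the agentive form *lonamahdu* is /u/ (a vowel), it takes -giz, giving *lonamahdugiz*.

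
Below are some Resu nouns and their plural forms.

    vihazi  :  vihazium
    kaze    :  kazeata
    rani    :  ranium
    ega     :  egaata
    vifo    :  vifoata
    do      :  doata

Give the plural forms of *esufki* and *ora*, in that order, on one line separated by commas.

esufkium, oraata

The suffix is conditioned by the last vowel: -um when the last vowel of the stem is a high vowel (*vihazi*, *rani*); -ata when the last vowel of the stem is a non-high vowel (*kaze*, *ega*, *vifo*, *do*).
The last vowel of *esufki* is /i/, which is a high vowel, so the suffix is -um, giving *esufkium*.
Since the last vowel of *ora* is /a/ (a non-high vowel), it takes -ata, giving *oraata*.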